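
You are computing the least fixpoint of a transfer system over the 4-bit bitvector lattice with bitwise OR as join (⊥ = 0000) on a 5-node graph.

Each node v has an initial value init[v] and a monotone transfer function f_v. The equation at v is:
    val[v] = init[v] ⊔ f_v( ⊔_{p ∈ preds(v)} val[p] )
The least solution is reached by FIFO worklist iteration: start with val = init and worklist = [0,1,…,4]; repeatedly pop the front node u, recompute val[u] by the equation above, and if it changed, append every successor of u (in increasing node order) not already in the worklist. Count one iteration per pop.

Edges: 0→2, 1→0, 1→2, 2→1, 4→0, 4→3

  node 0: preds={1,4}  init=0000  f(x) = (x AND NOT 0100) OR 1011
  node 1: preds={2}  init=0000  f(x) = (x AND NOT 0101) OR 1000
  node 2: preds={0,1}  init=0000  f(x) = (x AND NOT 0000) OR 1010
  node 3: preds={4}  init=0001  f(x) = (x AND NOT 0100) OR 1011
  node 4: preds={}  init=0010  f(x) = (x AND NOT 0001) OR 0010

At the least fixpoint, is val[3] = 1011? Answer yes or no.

yes

Trace (9 dequeues):
  [1] u=0 | in 0010 | out 1011 | prev 0000 | push {}
  [2] u=1 | in 0000 | out 1000 | prev 0000 | push {0}
  [3] u=2 | in 1011 | out 1011 | prev 0000 | push {1}
  [4] u=3 | in 0010 | out 1011 | prev 0001 | push {}
  [5] u=4 | in 0000 | out 0010 | ==
  [6] u=0 | in 1010 | out 1011 | ==
  [7] u=1 | in 1011 | out 1010 | prev 1000 | push {0,2}
  [8] u=0 | in 1010 | out 1011 | ==
  [9] u=2 | in 1011 | out 1011 | ==

Converged values:
  [0] 1011
  [1] 1010
  [2] 1011
  [3] 1011
  [4] 0010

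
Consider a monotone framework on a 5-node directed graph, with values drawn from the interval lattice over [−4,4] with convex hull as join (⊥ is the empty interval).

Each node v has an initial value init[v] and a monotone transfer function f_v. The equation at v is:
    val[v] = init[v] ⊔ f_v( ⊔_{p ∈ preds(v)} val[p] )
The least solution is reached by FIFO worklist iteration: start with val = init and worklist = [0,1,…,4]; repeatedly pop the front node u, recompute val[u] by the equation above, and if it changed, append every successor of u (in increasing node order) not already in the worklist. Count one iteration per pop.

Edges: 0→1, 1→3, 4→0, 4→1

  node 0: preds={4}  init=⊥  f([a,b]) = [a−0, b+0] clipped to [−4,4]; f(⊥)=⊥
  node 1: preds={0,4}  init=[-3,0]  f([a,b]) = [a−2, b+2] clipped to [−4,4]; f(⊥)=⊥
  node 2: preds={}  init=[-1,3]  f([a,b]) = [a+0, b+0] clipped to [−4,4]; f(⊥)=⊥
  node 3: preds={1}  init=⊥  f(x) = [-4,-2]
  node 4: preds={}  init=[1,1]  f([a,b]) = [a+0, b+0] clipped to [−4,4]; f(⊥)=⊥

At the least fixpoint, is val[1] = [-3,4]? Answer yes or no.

Worklist (5 pops):
  #1 pop 0: in=[1,1] → [1,1] (was ⊥); enqueue []
  #2 pop 1: in=[1,1] → [-3,3] (was [-3,0]); enqueue []
  #3 pop 2: in=⊥ → [-1,3] (no change)
  #4 pop 3: in=[-3,3] → [-4,-2] (was ⊥); enqueue []
  #5 pop 4: in=⊥ → [1,1] (no change)

Fixpoint:
  val[0] = [1,1]
  val[1] = [-3,3]
  val[2] = [-1,3]
  val[3] = [-4,-2]
  val[4] = [1,1]

no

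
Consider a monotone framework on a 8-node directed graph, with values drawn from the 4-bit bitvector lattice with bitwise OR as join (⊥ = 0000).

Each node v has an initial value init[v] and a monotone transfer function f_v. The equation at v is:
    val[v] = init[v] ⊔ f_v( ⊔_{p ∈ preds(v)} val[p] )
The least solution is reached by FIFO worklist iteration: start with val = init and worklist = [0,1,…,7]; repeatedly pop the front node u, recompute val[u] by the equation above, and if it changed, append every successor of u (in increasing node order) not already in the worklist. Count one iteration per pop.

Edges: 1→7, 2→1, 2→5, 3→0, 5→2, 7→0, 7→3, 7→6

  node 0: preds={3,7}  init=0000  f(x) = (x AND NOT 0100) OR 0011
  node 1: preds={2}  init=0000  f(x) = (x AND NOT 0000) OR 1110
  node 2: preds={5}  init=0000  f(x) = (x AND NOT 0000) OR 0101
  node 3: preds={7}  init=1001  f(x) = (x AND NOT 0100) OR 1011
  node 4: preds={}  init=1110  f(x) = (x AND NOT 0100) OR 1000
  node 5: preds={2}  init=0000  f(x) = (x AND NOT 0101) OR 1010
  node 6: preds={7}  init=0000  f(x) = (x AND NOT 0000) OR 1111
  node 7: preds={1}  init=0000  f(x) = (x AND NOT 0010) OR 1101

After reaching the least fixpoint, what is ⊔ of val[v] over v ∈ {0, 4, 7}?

Iteration log — 16 steps:
  step 1. node 0  ⊔preds=1001  new=1011  old=0000  +wl: 
  step 2. node 1  ⊔preds=0000  new=1110  old=0000  +wl: 
  step 3. node 2  ⊔preds=0000  new=0101  old=0000  +wl: 1
  step 4. node 3  ⊔preds=0000  new=1011  old=1001  +wl: 0
  step 5. node 4  ⊔preds=0000  new=1110  stable
  step 6. node 5  ⊔preds=0101  new=1010  old=0000  +wl: 2
  step 7. node 6  ⊔preds=0000  new=1111  old=0000  +wl: 
  step 8. node 7  ⊔preds=1110  new=1101  old=0000  +wl: 3,6
  step 9. node 1  ⊔preds=0101  new=1111  old=1110  +wl: 7
  step 10. node 0  ⊔preds=1111  new=1011  stable
  step 11. node 2  ⊔preds=1010  new=1111  old=0101  +wl: 1,5
  step 12. node 3  ⊔preds=1101  new=1011  stable
  step 13. node 6  ⊔preds=1101  new=1111  stable
  step 14. node 7  ⊔preds=1111  new=1101  stable
  step 15. node 1  ⊔preds=1111  new=1111  stable
  step 16. node 5  ⊔preds=1111  new=1010  stable

Least fixpoint reached:
  node 0: 1011
  node 1: 1111
  node 2: 1111
  node 3: 1011
  node 4: 1110
  node 5: 1010
  node 6: 1111
  node 7: 1101

1111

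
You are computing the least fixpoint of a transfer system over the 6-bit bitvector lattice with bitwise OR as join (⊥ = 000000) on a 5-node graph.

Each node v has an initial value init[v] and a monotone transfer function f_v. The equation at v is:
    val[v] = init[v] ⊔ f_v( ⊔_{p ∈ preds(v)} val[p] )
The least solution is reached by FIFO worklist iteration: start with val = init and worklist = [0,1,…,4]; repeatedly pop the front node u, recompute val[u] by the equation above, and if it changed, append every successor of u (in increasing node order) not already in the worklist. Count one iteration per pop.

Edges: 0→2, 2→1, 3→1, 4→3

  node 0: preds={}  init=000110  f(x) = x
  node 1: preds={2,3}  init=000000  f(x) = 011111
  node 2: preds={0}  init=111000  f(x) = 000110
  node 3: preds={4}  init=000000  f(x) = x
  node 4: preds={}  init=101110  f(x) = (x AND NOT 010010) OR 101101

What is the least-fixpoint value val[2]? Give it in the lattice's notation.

111110

Worklist (8 pops):
  #1 pop 0: in=000000 → 000110 (no change)
  #2 pop 1: in=111000 → 011111 (was 000000); enqueue []
  #3 pop 2: in=000110 → 111110 (was 111000); enqueue [1]
  #4 pop 3: in=101110 → 101110 (was 000000); enqueue []
  #5 pop 4: in=000000 → 101111 (was 101110); enqueue [3]
  #6 pop 1: in=111110 → 011111 (no change)
  #7 pop 3: in=101111 → 101111 (was 101110); enqueue [1]
  #8 pop 1: in=111111 → 011111 (no change)

Fixpoint:
  val[0] = 000110
  val[1] = 011111
  val[2] = 111110
  val[3] = 101111
  val[4] = 101111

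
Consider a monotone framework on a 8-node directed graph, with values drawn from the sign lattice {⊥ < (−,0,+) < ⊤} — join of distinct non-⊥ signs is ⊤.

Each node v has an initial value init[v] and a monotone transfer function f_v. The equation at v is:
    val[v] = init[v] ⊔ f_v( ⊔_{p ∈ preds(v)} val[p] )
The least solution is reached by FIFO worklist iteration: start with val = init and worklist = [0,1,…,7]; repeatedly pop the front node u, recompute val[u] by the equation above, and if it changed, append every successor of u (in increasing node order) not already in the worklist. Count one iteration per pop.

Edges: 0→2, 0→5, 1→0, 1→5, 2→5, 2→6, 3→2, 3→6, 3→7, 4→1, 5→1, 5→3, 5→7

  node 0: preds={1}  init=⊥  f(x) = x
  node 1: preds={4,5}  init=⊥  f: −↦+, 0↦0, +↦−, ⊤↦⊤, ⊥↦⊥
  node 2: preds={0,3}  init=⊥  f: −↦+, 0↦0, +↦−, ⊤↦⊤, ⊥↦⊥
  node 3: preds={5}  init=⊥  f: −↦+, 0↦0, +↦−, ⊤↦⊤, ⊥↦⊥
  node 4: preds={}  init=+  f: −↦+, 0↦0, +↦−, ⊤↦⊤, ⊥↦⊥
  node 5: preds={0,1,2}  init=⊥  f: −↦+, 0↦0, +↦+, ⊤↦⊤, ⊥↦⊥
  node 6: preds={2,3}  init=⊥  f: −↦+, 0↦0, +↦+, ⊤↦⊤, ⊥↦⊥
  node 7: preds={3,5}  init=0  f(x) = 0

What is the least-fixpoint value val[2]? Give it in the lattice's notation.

⊤

Trace (23 dequeues):
  [1] u=0 | in ⊥ | out ⊥ | ==
  [2] u=1 | in + | out − | prev ⊥ | push {0}
  [3] u=2 | in ⊥ | out ⊥ | ==
  [4] u=3 | in ⊥ | out ⊥ | ==
  [5] u=4 | in ⊥ | out + | ==
  [6] u=5 | in − | out + | prev ⊥ | push {1,3}
  [7] u=6 | in ⊥ | out ⊥ | ==
  [8] u=7 | in + | out 0 | ==
  [9] u=0 | in − | out − | prev ⊥ | push {2,5}
  [10] u=1 | in + | out − | ==
  [11] u=3 | in + | out − | prev ⊥ | push {6,7}
  [12] u=2 | in − | out + | prev ⊥ | push {}
  [13] u=5 | in ⊤ | out ⊤ | prev + | push {1,3}
  [14] u=6 | in ⊤ | out ⊤ | prev ⊥ | push {}
  [15] u=7 | in ⊤ | out 0 | ==
  [16] u=1 | in ⊤ | out ⊤ | prev − | push {0,5}
  [17] u=3 | in ⊤ | out ⊤ | prev − | push {2,6,7}
  [18] u=0 | in ⊤ | out ⊤ | prev − | push {}
  [19] u=5 | in ⊤ | out ⊤ | ==
  [20] u=2 | in ⊤ | out ⊤ | prev + | push {5}
  [21] u=6 | in ⊤ | out ⊤ | ==
  [22] u=7 | in ⊤ | out 0 | ==
  [23] u=5 | in ⊤ | out ⊤ | ==

Converged values:
  [0] ⊤
  [1] ⊤
  [2] ⊤
  [3] ⊤
  [4] +
  [5] ⊤
  [6] ⊤
  [7] 0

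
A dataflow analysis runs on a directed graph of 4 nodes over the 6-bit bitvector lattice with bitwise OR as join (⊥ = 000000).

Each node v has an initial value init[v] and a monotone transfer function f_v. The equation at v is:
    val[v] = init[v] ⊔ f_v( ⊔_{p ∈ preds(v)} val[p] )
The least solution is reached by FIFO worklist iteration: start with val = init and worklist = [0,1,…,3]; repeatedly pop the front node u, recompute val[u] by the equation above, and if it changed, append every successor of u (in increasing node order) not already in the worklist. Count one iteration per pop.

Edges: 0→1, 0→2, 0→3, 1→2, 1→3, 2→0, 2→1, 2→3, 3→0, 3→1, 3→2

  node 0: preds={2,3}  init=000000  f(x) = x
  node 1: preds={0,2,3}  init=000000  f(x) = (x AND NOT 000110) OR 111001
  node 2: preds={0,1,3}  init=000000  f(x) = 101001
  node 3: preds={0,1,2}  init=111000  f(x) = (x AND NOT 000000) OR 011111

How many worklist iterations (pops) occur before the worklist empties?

8

Trace (8 dequeues):
  [1] u=0 | in 111000 | out 111000 | prev 000000 | push {}
  [2] u=1 | in 111000 | out 111001 | prev 000000 | push {}
  [3] u=2 | in 111001 | out 101001 | prev 000000 | push {0,1}
  [4] u=3 | in 111001 | out 111111 | prev 111000 | push {2}
  [5] u=0 | in 111111 | out 111111 | prev 111000 | push {3}
  [6] u=1 | in 111111 | out 111001 | ==
  [7] u=2 | in 111111 | out 101001 | ==
  [8] u=3 | in 111111 | out 111111 | ==

Converged values:
  [0] 111111
  [1] 111001
  [2] 101001
  [3] 111111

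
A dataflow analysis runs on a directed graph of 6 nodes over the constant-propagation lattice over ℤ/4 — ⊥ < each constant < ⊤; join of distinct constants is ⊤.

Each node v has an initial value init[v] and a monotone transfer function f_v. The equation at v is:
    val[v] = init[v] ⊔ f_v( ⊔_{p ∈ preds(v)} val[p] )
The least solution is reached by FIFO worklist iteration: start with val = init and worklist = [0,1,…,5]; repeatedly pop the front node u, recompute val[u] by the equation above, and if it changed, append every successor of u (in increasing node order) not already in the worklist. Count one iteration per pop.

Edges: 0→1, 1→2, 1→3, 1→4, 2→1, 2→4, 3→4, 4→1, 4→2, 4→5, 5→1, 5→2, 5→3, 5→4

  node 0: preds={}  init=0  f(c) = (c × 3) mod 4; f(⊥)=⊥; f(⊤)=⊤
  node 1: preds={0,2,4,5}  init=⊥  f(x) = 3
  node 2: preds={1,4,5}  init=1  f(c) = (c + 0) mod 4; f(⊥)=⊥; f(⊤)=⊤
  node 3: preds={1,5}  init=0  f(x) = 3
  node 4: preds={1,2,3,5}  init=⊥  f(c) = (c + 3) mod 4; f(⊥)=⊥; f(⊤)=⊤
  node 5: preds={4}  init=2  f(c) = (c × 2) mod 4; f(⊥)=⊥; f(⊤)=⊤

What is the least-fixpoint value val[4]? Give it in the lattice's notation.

Worklist (10 pops):
  #1 pop 0: in=⊥ → 0 (no change)
  #2 pop 1: in=⊤ → 3 (was ⊥); enqueue []
  #3 pop 2: in=⊤ → ⊤ (was 1); enqueue [1]
  #4 pop 3: in=⊤ → ⊤ (was 0); enqueue []
  #5 pop 4: in=⊤ → ⊤ (was ⊥); enqueue [2]
  #6 pop 5: in=⊤ → ⊤ (was 2); enqueue [3,4]
  #7 pop 1: in=⊤ → 3 (no change)
  #8 pop 2: in=⊤ → ⊤ (no change)
  #9 pop 3: in=⊤ → ⊤ (no change)
  #10 pop 4: in=⊤ → ⊤ (no change)

Fixpoint:
  val[0] = 0
  val[1] = 3
  val[2] = ⊤
  val[3] = ⊤
  val[4] = ⊤
  val[5] = ⊤

⊤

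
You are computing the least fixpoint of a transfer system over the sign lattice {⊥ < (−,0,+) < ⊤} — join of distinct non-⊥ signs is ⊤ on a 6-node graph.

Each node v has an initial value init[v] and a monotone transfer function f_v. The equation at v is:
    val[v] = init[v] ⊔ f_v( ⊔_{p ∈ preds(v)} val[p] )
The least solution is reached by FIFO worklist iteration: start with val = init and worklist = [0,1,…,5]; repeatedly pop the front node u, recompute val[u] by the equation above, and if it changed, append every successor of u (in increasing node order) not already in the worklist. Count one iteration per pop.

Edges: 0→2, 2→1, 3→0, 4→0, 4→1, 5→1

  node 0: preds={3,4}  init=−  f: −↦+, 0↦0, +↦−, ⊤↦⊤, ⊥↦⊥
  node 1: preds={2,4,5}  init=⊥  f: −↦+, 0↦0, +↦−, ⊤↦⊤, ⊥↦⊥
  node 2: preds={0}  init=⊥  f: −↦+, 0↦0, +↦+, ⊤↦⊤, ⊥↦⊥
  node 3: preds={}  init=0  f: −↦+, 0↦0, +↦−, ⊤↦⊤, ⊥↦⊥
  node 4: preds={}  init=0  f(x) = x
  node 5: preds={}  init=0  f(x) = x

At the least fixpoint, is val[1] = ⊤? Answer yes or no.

yes

Trace (7 dequeues):
  [1] u=0 | in 0 | out ⊤ | prev − | push {}
  [2] u=1 | in 0 | out 0 | prev ⊥ | push {}
  [3] u=2 | in ⊤ | out ⊤ | prev ⊥ | push {1}
  [4] u=3 | in ⊥ | out 0 | ==
  [5] u=4 | in ⊥ | out 0 | ==
  [6] u=5 | in ⊥ | out 0 | ==
  [7] u=1 | in ⊤ | out ⊤ | prev 0 | push {}

Converged values:
  [0] ⊤
  [1] ⊤
  [2] ⊤
  [3] 0
  [4] 0
  [5] 0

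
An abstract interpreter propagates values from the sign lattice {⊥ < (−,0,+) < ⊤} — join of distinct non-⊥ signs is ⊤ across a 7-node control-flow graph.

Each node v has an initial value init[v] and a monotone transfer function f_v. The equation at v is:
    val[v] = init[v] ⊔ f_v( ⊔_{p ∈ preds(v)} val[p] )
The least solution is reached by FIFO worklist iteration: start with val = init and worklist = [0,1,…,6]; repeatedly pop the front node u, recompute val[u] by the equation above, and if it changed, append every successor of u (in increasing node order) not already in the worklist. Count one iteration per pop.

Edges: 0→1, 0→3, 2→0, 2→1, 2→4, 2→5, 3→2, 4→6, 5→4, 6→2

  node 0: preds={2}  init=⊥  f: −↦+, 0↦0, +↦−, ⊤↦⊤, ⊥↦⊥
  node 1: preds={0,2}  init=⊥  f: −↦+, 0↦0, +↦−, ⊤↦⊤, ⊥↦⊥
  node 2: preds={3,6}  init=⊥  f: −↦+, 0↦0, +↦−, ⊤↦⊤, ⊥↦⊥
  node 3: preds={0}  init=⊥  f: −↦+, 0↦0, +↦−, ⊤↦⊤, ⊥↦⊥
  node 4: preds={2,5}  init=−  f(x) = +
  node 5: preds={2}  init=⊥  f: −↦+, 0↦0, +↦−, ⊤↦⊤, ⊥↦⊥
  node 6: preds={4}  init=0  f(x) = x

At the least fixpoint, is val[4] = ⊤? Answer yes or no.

Trace (20 dequeues):
  [1] u=0 | in ⊥ | out ⊥ | ==
  [2] u=1 | in ⊥ | out ⊥ | ==
  [3] u=2 | in 0 | out 0 | prev ⊥ | push {0,1}
  [4] u=3 | in ⊥ | out ⊥ | ==
  [5] u=4 | in 0 | out ⊤ | prev − | push {}
  [6] u=5 | in 0 | out 0 | prev ⊥ | push {4}
  [7] u=6 | in ⊤ | out ⊤ | prev 0 | push {2}
  [8] u=0 | in 0 | out 0 | prev ⊥ | push {3}
  [9] u=1 | in 0 | out 0 | prev ⊥ | push {}
  [10] u=4 | in 0 | out ⊤ | ==
  [11] u=2 | in ⊤ | out ⊤ | prev 0 | push {0,1,4,5}
  [12] u=3 | in 0 | out 0 | prev ⊥ | push {2}
  [13] u=0 | in ⊤ | out ⊤ | prev 0 | push {3}
  [14] u=1 | in ⊤ | out ⊤ | prev 0 | push {}
  [15] u=4 | in ⊤ | out ⊤ | ==
  [16] u=5 | in ⊤ | out ⊤ | prev 0 | push {4}
  [17] u=2 | in ⊤ | out ⊤ | ==
  [18] u=3 | in ⊤ | out ⊤ | prev 0 | push {2}
  [19] u=4 | in ⊤ | out ⊤ | ==
  [20] u=2 | in ⊤ | out ⊤ | ==

Converged values:
  [0] ⊤
  [1] ⊤
  [2] ⊤
  [3] ⊤
  [4] ⊤
  [5] ⊤
  [6] ⊤

yes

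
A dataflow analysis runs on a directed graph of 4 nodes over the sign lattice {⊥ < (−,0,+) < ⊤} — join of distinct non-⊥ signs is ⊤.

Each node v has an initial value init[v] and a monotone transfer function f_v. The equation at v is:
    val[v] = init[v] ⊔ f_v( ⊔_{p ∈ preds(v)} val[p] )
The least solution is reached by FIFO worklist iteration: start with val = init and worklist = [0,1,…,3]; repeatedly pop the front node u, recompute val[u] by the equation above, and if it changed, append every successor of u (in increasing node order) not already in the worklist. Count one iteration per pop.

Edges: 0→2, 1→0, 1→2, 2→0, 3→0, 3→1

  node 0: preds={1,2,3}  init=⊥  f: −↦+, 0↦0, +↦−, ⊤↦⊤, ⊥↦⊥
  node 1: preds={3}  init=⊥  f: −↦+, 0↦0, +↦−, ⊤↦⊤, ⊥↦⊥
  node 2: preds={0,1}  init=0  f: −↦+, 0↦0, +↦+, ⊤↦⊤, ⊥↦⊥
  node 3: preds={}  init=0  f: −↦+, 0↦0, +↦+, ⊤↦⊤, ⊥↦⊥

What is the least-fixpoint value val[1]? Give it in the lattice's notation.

Iteration log — 5 steps:
  step 1. node 0  ⊔preds=0  new=0  old=⊥  +wl: 
  step 2. node 1  ⊔preds=0  new=0  old=⊥  +wl: 0
  step 3. node 2  ⊔preds=0  new=0  stable
  step 4. node 3  ⊔preds=⊥  new=0  stable
  step 5. node 0  ⊔preds=0  new=0  stable

Least fixpoint reached:
  node 0: 0
  node 1: 0
  node 2: 0
  node 3: 0

0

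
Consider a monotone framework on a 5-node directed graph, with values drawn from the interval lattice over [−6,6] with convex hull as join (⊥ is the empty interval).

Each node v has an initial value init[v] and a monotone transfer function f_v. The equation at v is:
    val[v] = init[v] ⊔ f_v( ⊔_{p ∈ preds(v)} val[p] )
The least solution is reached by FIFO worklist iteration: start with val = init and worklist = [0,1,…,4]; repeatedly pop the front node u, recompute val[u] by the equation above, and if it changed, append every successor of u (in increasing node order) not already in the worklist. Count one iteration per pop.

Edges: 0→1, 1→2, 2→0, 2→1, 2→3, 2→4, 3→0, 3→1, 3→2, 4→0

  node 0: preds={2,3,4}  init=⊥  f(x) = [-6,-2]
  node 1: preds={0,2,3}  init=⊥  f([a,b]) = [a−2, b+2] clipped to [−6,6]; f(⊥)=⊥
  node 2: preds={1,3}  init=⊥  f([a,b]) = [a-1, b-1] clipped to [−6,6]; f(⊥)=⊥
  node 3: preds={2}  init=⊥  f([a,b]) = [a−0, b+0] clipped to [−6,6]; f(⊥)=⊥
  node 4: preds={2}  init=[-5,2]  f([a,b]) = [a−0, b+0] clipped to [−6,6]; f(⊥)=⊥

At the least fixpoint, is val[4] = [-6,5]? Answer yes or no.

yes

Trace (40 dequeues):
  [1] u=0 | in [-5,2] | out [-6,-2] | prev ⊥ | push {}
  [2] u=1 | in [-6,-2] | out [-6,0] | prev ⊥ | push {}
  [3] u=2 | in [-6,0] | out [-6,-1] | prev ⊥ | push {0,1}
  [4] u=3 | in [-6,-1] | out [-6,-1] | prev ⊥ | push {2}
  [5] u=4 | in [-6,-1] | out [-6,2] | prev [-5,2] | push {}
  [6] u=0 | in [-6,2] | out [-6,-2] | ==
  [7] u=1 | in [-6,-1] | out [-6,1] | prev [-6,0] | push {}
  [8] u=2 | in [-6,1] | out [-6,0] | prev [-6,-1] | push {0,1,3,4}
  [9] u=0 | in [-6,2] | out [-6,-2] | ==
  [10] u=1 | in [-6,0] | out [-6,2] | prev [-6,1] | push {2}
  [11] u=3 | in [-6,0] | out [-6,0] | prev [-6,-1] | push {0,1}
  [12] u=4 | in [-6,0] | out [-6,2] | ==
  [13] u=2 | in [-6,2] | out [-6,1] | prev [-6,0] | push {3,4}
  [14] u=0 | in [-6,2] | out [-6,-2] | ==
  [15] u=1 | in [-6,1] | out [-6,3] | prev [-6,2] | push {2}
  [16] u=3 | in [-6,1] | out [-6,1] | prev [-6,0] | push {0,1}
  [17] u=4 | in [-6,1] | out [-6,2] | ==
  [18] u=2 | in [-6,3] | out [-6,2] | prev [-6,1] | push {3,4}
  [19] u=0 | in [-6,2] | out [-6,-2] | ==
  [20] u=1 | in [-6,2] | out [-6,4] | prev [-6,3] | push {2}
  [21] u=3 | in [-6,2] | out [-6,2] | prev [-6,1] | push {0,1}
  [22] u=4 | in [-6,2] | out [-6,2] | ==
  [23] u=2 | in [-6,4] | out [-6,3] | prev [-6,2] | push {3,4}
  [24] u=0 | in [-6,3] | out [-6,-2] | ==
  [25] u=1 | in [-6,3] | out [-6,5] | prev [-6,4] | push {2}
  [26] u=3 | in [-6,3] | out [-6,3] | prev [-6,2] | push {0,1}
  [27] u=4 | in [-6,3] | out [-6,3] | prev [-6,2] | push {}
  [28] u=2 | in [-6,5] | out [-6,4] | prev [-6,3] | push {3,4}
  [29] u=0 | in [-6,4] | out [-6,-2] | ==
  [30] u=1 | in [-6,4] | out [-6,6] | prev [-6,5] | push {2}
  [31] u=3 | in [-6,4] | out [-6,4] | prev [-6,3] | push {0,1}
  [32] u=4 | in [-6,4] | out [-6,4] | prev [-6,3] | push {}
  [33] u=2 | in [-6,6] | out [-6,5] | prev [-6,4] | push {3,4}
  [34] u=0 | in [-6,5] | out [-6,-2] | ==
  [35] u=1 | in [-6,5] | out [-6,6] | ==
  [36] u=3 | in [-6,5] | out [-6,5] | prev [-6,4] | push {0,1,2}
  [37] u=4 | in [-6,5] | out [-6,5] | prev [-6,4] | push {}
  [38] u=0 | in [-6,5] | out [-6,-2] | ==
  [39] u=1 | in [-6,5] | out [-6,6] | ==
  [40] u=2 | in [-6,6] | out [-6,5] | ==

Converged values:
  [0] [-6,-2]
  [1] [-6,6]
  [2] [-6,5]
  [3] [-6,5]
  [4] [-6,5]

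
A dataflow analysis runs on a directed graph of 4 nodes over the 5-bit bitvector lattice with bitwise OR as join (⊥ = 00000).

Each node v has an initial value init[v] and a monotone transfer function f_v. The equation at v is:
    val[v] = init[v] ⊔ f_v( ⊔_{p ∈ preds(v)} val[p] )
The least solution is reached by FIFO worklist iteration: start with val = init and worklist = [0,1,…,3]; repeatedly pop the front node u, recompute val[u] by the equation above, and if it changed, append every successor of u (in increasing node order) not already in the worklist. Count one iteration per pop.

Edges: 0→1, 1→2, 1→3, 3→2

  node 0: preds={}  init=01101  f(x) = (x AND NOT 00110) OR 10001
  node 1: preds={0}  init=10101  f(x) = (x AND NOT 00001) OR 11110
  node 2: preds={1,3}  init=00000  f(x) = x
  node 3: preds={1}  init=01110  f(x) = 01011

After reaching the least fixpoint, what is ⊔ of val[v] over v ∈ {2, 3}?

Worklist (5 pops):
  #1 pop 0: in=00000 → 11101 (was 01101); enqueue []
  #2 pop 1: in=11101 → 11111 (was 10101); enqueue []
  #3 pop 2: in=11111 → 11111 (was 00000); enqueue []
  #4 pop 3: in=11111 → 01111 (was 01110); enqueue [2]
  #5 pop 2: in=11111 → 11111 (no change)

Fixpoint:
  val[0] = 11101
  val[1] = 11111
  val[2] = 11111
  val[3] = 01111

11111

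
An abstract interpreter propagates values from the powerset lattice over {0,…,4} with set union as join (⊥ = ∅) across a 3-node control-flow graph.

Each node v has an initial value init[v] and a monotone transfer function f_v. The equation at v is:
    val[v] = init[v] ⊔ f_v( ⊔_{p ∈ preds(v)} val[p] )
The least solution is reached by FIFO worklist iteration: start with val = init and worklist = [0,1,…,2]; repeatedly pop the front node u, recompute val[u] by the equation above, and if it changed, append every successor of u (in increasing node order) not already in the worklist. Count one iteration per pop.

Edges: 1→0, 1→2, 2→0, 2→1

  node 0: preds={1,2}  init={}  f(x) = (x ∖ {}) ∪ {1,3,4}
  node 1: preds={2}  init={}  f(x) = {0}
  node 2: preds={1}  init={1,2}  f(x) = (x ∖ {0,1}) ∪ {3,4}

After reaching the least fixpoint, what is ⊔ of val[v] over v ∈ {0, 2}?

Trace (5 dequeues):
  [1] u=0 | in {1,2} | out {1,2,3,4} | prev {} | push {}
  [2] u=1 | in {1,2} | out {0} | prev {} | push {0}
  [3] u=2 | in {0} | out {1,2,3,4} | prev {1,2} | push {1}
  [4] u=0 | in {0,1,2,3,4} | out {0,1,2,3,4} | prev {1,2,3,4} | push {}
  [5] u=1 | in {1,2,3,4} | out {0} | ==

Converged values:
  [0] {0,1,2,3,4}
  [1] {0}
  [2] {1,2,3,4}

{0,1,2,3,4}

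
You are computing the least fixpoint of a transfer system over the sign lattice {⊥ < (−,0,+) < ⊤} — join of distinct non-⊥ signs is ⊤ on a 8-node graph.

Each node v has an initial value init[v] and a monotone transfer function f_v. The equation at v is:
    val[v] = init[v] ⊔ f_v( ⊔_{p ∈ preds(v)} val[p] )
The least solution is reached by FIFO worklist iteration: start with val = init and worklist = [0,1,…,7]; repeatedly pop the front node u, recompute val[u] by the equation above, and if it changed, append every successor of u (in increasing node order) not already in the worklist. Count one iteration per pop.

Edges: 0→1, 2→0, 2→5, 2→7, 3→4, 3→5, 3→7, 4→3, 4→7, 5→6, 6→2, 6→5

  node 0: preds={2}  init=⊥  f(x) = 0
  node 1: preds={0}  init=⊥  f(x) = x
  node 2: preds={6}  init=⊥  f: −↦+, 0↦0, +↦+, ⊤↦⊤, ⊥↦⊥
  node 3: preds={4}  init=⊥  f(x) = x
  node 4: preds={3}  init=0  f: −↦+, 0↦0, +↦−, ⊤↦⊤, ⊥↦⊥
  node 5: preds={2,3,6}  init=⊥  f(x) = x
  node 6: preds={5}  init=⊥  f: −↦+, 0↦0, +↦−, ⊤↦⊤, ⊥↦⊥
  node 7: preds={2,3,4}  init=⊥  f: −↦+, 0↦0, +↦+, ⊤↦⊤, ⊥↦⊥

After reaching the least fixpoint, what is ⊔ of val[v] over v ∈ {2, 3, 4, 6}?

Trace (12 dequeues):
  [1] u=0 | in ⊥ | out 0 | prev ⊥ | push {}
  [2] u=1 | in 0 | out 0 | prev ⊥ | push {}
  [3] u=2 | in ⊥ | out ⊥ | ==
  [4] u=3 | in 0 | out 0 | prev ⊥ | push {}
  [5] u=4 | in 0 | out 0 | ==
  [6] u=5 | in 0 | out 0 | prev ⊥ | push {}
  [7] u=6 | in 0 | out 0 | prev ⊥ | push {2,5}
  [8] u=7 | in 0 | out 0 | prev ⊥ | push {}
  [9] u=2 | in 0 | out 0 | prev ⊥ | push {0,7}
  [10] u=5 | in 0 | out 0 | ==
  [11] u=0 | in 0 | out 0 | ==
  [12] u=7 | in 0 | out 0 | ==

Converged values:
  [0] 0
  [1] 0
  [2] 0
  [3] 0
  [4] 0
  [5] 0
  [6] 0
  [7] 0

0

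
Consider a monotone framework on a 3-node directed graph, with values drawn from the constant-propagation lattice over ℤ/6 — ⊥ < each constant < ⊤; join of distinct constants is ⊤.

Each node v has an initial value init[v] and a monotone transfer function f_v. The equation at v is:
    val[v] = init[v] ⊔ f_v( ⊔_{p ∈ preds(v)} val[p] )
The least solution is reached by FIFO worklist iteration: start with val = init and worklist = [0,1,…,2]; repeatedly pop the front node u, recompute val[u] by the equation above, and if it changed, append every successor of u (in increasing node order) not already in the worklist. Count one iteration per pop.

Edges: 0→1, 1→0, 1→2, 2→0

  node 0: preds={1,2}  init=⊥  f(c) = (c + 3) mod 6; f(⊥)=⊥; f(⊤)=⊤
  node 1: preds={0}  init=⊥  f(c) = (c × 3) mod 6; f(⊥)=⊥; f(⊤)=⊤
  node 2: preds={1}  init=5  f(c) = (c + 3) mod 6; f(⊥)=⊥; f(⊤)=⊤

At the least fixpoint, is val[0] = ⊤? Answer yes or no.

yes

Iteration log — 7 steps:
  step 1. node 0  ⊔preds=5  new=2  old=⊥  +wl: 
  step 2. node 1  ⊔preds=2  new=0  old=⊥  +wl: 0
  step 3. node 2  ⊔preds=0  new=⊤  old=5  +wl: 
  step 4. node 0  ⊔preds=⊤  new=⊤  old=2  +wl: 1
  step 5. node 1  ⊔preds=⊤  new=⊤  old=0  +wl: 0,2
  step 6. node 0  ⊔preds=⊤  new=⊤  stable
  step 7. node 2  ⊔preds=⊤  new=⊤  stable

Least fixpoint reached:
  node 0: ⊤
  node 1: ⊤
  node 2: ⊤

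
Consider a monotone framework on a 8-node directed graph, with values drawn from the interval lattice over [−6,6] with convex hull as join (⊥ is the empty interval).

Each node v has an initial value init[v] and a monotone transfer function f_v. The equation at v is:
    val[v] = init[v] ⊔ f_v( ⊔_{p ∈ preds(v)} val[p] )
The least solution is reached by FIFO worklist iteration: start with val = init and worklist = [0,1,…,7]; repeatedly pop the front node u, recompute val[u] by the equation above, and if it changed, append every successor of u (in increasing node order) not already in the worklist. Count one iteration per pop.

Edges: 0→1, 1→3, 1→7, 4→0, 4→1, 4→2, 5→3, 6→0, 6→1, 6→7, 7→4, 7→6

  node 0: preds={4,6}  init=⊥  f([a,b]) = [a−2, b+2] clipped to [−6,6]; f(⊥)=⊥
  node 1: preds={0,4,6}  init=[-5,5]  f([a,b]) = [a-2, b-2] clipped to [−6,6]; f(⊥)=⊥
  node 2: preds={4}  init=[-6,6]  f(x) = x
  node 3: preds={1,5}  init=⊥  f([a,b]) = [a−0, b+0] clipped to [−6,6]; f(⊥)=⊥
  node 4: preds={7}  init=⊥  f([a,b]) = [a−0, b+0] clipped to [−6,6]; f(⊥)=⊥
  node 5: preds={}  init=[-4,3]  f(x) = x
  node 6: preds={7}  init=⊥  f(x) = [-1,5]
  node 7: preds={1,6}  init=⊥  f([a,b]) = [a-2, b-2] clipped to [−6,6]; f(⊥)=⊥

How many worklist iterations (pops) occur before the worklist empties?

17

Iteration log — 17 steps:
  step 1. node 0  ⊔preds=⊥  new=⊥  stable
  step 2. node 1  ⊔preds=⊥  new=[-5,5]  stable
  step 3. node 2  ⊔preds=⊥  new=[-6,6]  stable
  step 4. node 3  ⊔preds=[-5,5]  new=[-5,5]  old=⊥  +wl: 
  step 5. node 4  ⊔preds=⊥  new=⊥  stable
  step 6. node 5  ⊔preds=⊥  new=[-4,3]  stable
  step 7. node 6  ⊔preds=⊥  new=[-1,5]  old=⊥  +wl: 0,1
  step 8. node 7  ⊔preds=[-5,5]  new=[-6,3]  old=⊥  +wl: 4,6
  step 9. node 0  ⊔preds=[-1,5]  new=[-3,6]  old=⊥  +wl: 
  step 10. node 1  ⊔preds=[-3,6]  new=[-5,5]  stable
  step 11. node 4  ⊔preds=[-6,3]  new=[-6,3]  old=⊥  +wl: 0,1,2
  step 12. node 6  ⊔preds=[-6,3]  new=[-1,5]  stable
  step 13. node 0  ⊔preds=[-6,5]  new=[-6,6]  old=[-3,6]  +wl: 
  step 14. node 1  ⊔preds=[-6,6]  new=[-6,5]  old=[-5,5]  +wl: 3,7
  step 15. node 2  ⊔preds=[-6,3]  new=[-6,6]  stable
  step 16. node 3  ⊔preds=[-6,5]  new=[-6,5]  old=[-5,5]  +wl: 
  step 17. node 7  ⊔preds=[-6,5]  new=[-6,3]  stable

Least fixpoint reached:
  node 0: [-6,6]
  node 1: [-6,5]
  node 2: [-6,6]
  node 3: [-6,5]
  node 4: [-6,3]
  node 5: [-4,3]
  node 6: [-1,5]
  node 7: [-6,3]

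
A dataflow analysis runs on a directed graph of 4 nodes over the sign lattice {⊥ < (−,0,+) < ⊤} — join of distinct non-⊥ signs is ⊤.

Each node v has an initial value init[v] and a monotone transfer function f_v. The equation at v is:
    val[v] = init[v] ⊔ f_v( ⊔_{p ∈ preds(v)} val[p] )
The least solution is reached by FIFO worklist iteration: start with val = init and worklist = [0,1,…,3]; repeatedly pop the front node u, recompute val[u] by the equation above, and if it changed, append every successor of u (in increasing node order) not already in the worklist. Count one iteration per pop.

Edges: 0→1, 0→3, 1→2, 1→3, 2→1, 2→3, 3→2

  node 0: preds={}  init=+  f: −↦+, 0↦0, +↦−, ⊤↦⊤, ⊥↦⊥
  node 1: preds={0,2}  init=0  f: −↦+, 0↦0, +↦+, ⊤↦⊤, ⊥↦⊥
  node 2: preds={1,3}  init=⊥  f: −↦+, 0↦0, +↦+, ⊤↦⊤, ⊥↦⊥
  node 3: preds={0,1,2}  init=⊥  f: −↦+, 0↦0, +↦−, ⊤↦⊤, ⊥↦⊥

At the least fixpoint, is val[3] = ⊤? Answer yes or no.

Trace (6 dequeues):
  [1] u=0 | in ⊥ | out + | ==
  [2] u=1 | in + | out ⊤ | prev 0 | push {}
  [3] u=2 | in ⊤ | out ⊤ | prev ⊥ | push {1}
  [4] u=3 | in ⊤ | out ⊤ | prev ⊥ | push {2}
  [5] u=1 | in ⊤ | out ⊤ | ==
  [6] u=2 | in ⊤ | out ⊤ | ==

Converged values:
  [0] +
  [1] ⊤
  [2] ⊤
  [3] ⊤

yes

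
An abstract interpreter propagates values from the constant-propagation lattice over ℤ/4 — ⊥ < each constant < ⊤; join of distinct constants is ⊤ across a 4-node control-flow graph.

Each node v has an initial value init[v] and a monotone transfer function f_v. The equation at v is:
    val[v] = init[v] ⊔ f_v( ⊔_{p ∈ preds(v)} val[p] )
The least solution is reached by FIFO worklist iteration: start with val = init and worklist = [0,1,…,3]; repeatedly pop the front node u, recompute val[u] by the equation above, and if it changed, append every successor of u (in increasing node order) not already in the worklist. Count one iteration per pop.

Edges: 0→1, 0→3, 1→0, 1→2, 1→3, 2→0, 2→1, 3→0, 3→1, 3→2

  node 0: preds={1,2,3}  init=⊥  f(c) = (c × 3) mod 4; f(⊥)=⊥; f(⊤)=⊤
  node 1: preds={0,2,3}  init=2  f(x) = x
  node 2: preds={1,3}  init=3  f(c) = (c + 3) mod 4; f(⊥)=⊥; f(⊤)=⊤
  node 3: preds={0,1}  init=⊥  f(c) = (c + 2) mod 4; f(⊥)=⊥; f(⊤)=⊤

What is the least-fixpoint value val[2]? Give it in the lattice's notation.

Trace (7 dequeues):
  [1] u=0 | in ⊤ | out ⊤ | prev ⊥ | push {}
  [2] u=1 | in ⊤ | out ⊤ | prev 2 | push {0}
  [3] u=2 | in ⊤ | out ⊤ | prev 3 | push {1}
  [4] u=3 | in ⊤ | out ⊤ | prev ⊥ | push {2}
  [5] u=0 | in ⊤ | out ⊤ | ==
  [6] u=1 | in ⊤ | out ⊤ | ==
  [7] u=2 | in ⊤ | out ⊤ | ==

Converged values:
  [0] ⊤
  [1] ⊤
  [2] ⊤
  [3] ⊤

⊤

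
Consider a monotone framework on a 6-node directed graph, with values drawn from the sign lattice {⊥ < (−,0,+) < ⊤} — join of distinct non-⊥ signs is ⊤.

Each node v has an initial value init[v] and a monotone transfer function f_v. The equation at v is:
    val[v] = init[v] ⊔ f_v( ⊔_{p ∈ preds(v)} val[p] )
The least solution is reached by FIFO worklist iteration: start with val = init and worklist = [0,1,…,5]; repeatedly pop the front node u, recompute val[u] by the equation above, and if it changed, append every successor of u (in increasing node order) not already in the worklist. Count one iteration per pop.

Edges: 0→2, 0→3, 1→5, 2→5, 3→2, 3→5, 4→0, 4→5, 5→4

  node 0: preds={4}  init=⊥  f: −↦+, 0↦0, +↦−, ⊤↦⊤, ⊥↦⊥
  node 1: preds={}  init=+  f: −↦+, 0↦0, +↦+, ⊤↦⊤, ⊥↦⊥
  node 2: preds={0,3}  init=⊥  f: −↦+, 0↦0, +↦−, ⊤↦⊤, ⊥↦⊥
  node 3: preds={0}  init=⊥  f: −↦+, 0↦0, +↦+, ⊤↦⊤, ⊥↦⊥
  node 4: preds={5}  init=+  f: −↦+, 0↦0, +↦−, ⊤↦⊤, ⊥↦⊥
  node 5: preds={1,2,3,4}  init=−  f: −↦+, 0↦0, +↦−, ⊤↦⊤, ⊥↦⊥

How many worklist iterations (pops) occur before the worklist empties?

15

Trace (15 dequeues):
  [1] u=0 | in + | out − | prev ⊥ | push {}
  [2] u=1 | in ⊥ | out + | ==
  [3] u=2 | in − | out + | prev ⊥ | push {}
  [4] u=3 | in − | out + | prev ⊥ | push {2}
  [5] u=4 | in − | out + | ==
  [6] u=5 | in + | out − | ==
  [7] u=2 | in ⊤ | out ⊤ | prev + | push {5}
  [8] u=5 | in ⊤ | out ⊤ | prev − | push {4}
  [9] u=4 | in ⊤ | out ⊤ | prev + | push {0,5}
  [10] u=0 | in ⊤ | out ⊤ | prev − | push {2,3}
  [11] u=5 | in ⊤ | out ⊤ | ==
  [12] u=2 | in ⊤ | out ⊤ | ==
  [13] u=3 | in ⊤ | out ⊤ | prev + | push {2,5}
  [14] u=2 | in ⊤ | out ⊤ | ==
  [15] u=5 | in ⊤ | out ⊤ | ==

Converged values:
  [0] ⊤
  [1] +
  [2] ⊤
  [3] ⊤
  [4] ⊤
  [5] ⊤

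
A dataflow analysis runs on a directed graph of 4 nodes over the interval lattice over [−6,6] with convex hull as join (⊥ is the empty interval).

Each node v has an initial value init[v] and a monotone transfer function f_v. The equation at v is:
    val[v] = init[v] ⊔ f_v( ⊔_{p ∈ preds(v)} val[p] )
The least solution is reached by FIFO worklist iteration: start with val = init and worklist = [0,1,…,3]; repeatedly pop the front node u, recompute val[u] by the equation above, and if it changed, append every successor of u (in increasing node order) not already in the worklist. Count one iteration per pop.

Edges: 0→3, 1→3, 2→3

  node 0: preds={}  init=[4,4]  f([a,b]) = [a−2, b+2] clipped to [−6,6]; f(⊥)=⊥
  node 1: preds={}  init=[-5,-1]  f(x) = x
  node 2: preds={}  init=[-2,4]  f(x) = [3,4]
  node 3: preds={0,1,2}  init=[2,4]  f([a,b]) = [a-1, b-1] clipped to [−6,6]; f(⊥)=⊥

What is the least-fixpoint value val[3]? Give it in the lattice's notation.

[-6,4]

Worklist (4 pops):
  #1 pop 0: in=⊥ → [4,4] (no change)
  #2 pop 1: in=⊥ → [-5,-1] (no change)
  #3 pop 2: in=⊥ → [-2,4] (no change)
  #4 pop 3: in=[-5,4] → [-6,4] (was [2,4]); enqueue []

Fixpoint:
  val[0] = [4,4]
  val[1] = [-5,-1]
  val[2] = [-2,4]
  val[3] = [-6,4]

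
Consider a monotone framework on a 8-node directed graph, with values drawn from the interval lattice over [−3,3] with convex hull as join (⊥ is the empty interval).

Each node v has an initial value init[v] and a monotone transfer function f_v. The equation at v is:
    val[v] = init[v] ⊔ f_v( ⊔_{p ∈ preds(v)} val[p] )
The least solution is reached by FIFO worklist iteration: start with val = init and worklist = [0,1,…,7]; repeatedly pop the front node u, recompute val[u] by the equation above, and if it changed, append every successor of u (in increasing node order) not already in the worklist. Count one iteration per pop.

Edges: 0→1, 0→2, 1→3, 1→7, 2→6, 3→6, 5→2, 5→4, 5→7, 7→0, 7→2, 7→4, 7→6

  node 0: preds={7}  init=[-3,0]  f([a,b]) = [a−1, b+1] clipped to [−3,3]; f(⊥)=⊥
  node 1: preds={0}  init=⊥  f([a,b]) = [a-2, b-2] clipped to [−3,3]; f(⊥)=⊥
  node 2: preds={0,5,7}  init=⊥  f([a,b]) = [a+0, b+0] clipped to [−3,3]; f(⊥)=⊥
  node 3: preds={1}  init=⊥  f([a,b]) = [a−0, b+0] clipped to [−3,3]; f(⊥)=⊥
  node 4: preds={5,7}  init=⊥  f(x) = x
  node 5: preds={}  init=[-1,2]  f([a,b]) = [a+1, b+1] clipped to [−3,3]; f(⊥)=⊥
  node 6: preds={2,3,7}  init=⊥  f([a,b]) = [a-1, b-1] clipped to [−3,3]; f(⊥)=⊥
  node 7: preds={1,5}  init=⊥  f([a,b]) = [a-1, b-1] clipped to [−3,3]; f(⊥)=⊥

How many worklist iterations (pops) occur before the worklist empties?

16

Iteration log — 16 steps:
  step 1. node 0  ⊔preds=⊥  new=[-3,0]  stable
  step 2. node 1  ⊔preds=[-3,0]  new=[-3,-2]  old=⊥  +wl: 
  step 3. node 2  ⊔preds=[-3,2]  new=[-3,2]  old=⊥  +wl: 
  step 4. node 3  ⊔preds=[-3,-2]  new=[-3,-2]  old=⊥  +wl: 
  step 5. node 4  ⊔preds=[-1,2]  new=[-1,2]  old=⊥  +wl: 
  step 6. node 5  ⊔preds=⊥  new=[-1,2]  stable
  step 7. node 6  ⊔preds=[-3,2]  new=[-3,1]  old=⊥  +wl: 
  step 8. node 7  ⊔preds=[-3,2]  new=[-3,1]  old=⊥  +wl: 0,2,4,6
  step 9. node 0  ⊔preds=[-3,1]  new=[-3,2]  old=[-3,0]  +wl: 1
  step 10. node 2  ⊔preds=[-3,2]  new=[-3,2]  stable
  step 11. node 4  ⊔preds=[-3,2]  new=[-3,2]  old=[-1,2]  +wl: 
  step 12. node 6  ⊔preds=[-3,2]  new=[-3,1]  stable
  step 13. node 1  ⊔preds=[-3,2]  new=[-3,0]  old=[-3,-2]  +wl: 3,7
  step 14. node 3  ⊔preds=[-3,0]  new=[-3,0]  old=[-3,-2]  +wl: 6
  step 15. node 7  ⊔preds=[-3,2]  new=[-3,1]  stable
  step 16. node 6  ⊔preds=[-3,2]  new=[-3,1]  stable

Least fixpoint reached:
  node 0: [-3,2]
  node 1: [-3,0]
  node 2: [-3,2]
  node 3: [-3,0]
  node 4: [-3,2]
  node 5: [-1,2]
  node 6: [-3,1]
  node 7: [-3,1]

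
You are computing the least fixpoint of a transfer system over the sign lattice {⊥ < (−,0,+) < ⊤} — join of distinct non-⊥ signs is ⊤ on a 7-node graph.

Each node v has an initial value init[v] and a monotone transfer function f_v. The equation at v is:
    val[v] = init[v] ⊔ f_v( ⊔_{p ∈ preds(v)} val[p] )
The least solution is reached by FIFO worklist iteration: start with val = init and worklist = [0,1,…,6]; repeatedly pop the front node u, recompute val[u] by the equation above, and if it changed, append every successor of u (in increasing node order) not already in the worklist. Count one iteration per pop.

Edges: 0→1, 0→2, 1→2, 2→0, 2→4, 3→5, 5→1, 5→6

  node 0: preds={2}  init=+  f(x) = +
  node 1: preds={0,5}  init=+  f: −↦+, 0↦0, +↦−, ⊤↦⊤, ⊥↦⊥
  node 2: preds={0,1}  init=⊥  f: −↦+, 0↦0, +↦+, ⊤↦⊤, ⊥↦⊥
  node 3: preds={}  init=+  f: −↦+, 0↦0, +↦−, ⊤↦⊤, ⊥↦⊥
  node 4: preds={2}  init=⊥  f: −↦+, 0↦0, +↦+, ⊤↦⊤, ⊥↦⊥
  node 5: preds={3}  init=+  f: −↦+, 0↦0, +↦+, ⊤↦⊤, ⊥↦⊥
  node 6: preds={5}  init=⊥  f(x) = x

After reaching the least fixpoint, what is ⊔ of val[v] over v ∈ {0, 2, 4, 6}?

⊤

Worklist (8 pops):
  #1 pop 0: in=⊥ → + (no change)
  #2 pop 1: in=+ → ⊤ (was +); enqueue []
  #3 pop 2: in=⊤ → ⊤ (was ⊥); enqueue [0]
  #4 pop 3: in=⊥ → + (no change)
  #5 pop 4: in=⊤ → ⊤ (was ⊥); enqueue []
  #6 pop 5: in=+ → + (no change)
  #7 pop 6: in=+ → + (was ⊥); enqueue []
  #8 pop 0: in=⊤ → + (no change)

Fixpoint:
  val[0] = +
  val[1] = ⊤
  val[2] = ⊤
  val[3] = +
  val[4] = ⊤
  val[5] = +
  val[6] = +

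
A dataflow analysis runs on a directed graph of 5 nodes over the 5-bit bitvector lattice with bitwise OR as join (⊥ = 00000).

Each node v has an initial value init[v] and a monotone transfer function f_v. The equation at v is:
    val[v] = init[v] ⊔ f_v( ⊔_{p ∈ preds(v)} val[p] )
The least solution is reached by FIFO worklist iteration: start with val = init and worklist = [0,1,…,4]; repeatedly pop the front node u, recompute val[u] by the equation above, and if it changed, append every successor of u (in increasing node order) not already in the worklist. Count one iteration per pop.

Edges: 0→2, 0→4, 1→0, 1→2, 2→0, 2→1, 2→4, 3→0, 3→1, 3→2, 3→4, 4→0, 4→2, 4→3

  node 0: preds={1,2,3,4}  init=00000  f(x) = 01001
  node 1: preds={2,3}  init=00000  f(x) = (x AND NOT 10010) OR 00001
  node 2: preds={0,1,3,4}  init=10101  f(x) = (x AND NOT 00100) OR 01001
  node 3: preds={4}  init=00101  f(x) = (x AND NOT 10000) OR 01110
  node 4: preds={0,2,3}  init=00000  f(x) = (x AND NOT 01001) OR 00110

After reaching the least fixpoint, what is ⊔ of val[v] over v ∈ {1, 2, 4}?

Worklist (12 pops):
  #1 pop 0: in=10101 → 01001 (was 00000); enqueue []
  #2 pop 1: in=10101 → 00101 (was 00000); enqueue [0]
  #3 pop 2: in=01101 → 11101 (was 10101); enqueue [1]
  #4 pop 3: in=00000 → 01111 (was 00101); enqueue [2]
  #5 pop 4: in=11111 → 10110 (was 00000); enqueue [3]
  #6 pop 0: in=11111 → 01001 (no change)
  #7 pop 1: in=11111 → 01101 (was 00101); enqueue [0]
  #8 pop 2: in=11111 → 11111 (was 11101); enqueue [1,4]
  #9 pop 3: in=10110 → 01111 (no change)
  #10 pop 0: in=11111 → 01001 (no change)
  #11 pop 1: in=11111 → 01101 (no change)
  #12 pop 4: in=11111 → 10110 (no change)

Fixpoint:
  val[0] = 01001
  val[1] = 01101
  val[2] = 11111
  val[3] = 01111
  val[4] = 10110

11111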